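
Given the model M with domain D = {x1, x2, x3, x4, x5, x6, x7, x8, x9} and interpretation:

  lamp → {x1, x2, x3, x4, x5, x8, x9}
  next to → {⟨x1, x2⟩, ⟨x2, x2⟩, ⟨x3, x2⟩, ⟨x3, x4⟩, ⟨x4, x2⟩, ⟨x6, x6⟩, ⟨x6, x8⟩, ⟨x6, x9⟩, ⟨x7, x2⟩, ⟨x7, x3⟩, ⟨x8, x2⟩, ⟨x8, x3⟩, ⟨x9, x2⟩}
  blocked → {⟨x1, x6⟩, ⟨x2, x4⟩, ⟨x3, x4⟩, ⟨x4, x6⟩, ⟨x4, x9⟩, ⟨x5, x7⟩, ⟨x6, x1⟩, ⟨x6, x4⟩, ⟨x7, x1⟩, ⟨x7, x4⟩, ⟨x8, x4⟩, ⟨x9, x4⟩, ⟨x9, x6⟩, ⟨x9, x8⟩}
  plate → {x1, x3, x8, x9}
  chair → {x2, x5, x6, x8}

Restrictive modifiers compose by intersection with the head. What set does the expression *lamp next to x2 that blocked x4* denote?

⟦next to x2⟧ = {x : ⟨x, x2⟩ ∈ ⟦next to⟧} = {x1, x2, x3, x4, x7, x8, x9}
⟦that blocked x4⟧ = {x : ⟨x, x4⟩ ∈ ⟦blocked⟧} = {x2, x3, x6, x7, x8, x9}
⟦lamp⟧ = {x1, x2, x3, x4, x5, x8, x9}
… ∩ ⟦next to x2⟧ = {x1, x2, x3, x4, x5, x8, x9} ∩ {x1, x2, x3, x4, x7, x8, x9} = {x1, x2, x3, x4, x8, x9}
… ∩ ⟦that blocked x4⟧ = {x1, x2, x3, x4, x8, x9} ∩ {x2, x3, x6, x7, x8, x9} = {x2, x3, x8, x9}
So ⟦lamp next to x2 that blocked x4⟧ = {x2, x3, x8, x9}.

{x2, x3, x8, x9}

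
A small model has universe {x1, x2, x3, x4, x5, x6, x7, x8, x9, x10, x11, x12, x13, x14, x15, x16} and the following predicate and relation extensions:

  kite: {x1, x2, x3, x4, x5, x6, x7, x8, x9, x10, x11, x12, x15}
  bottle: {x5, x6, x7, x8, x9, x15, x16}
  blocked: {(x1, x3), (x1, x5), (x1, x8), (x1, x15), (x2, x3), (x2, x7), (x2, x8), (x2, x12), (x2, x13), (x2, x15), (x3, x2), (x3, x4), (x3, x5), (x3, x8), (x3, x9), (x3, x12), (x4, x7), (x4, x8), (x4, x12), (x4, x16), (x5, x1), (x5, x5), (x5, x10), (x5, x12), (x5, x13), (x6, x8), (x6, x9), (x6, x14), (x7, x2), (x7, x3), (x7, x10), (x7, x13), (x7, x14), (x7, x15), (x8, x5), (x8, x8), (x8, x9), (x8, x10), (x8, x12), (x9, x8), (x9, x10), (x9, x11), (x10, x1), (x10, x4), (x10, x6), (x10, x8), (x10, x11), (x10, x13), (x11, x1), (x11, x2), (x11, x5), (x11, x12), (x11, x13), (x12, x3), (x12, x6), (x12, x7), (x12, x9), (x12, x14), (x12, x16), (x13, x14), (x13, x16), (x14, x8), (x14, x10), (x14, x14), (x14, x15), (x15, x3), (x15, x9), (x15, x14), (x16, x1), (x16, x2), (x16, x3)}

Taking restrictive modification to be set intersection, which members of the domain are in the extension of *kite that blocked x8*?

{x1, x2, x3, x4, x6, x8, x9, x10}

⟦that blocked x8⟧ = {x : ⟨x, x8⟩ ∈ ⟦blocked⟧} = {x1, x2, x3, x4, x6, x8, x9, x10, x14}
⟦kite⟧ = {x1, x2, x3, x4, x5, x6, x7, x8, x9, x10, x11, x12, x15}
… ∩ ⟦that blocked x8⟧ = {x1, x2, x3, x4, x5, x6, x7, x8, x9, x10, x11, x12, x15} ∩ {x1, x2, x3, x4, x6, x8, x9, x10, x14} = {x1, x2, x3, x4, x6, x8, x9, x10}
So ⟦kite that blocked x8⟧ = {x1, x2, x3, x4, x6, x8, x9, x10}.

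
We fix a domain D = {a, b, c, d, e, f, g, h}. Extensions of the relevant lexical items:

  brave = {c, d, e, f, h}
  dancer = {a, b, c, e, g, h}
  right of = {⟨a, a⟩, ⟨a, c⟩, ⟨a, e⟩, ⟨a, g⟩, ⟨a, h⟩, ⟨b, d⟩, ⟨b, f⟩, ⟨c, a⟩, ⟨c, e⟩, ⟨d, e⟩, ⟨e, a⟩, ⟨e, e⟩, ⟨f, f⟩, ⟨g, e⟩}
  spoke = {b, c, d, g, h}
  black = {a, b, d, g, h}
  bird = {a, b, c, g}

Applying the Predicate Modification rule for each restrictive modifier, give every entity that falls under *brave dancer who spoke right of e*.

{c}

⟦who spoke⟧ = ⟦spoke⟧ = {b, c, d, g, h}
⟦right of e⟧ = {x : ⟨x, e⟩ ∈ ⟦right of⟧} = {a, c, d, e, g}
⟦dancer⟧ = {a, b, c, e, g, h}
… ∩ ⟦who spoke⟧ = {a, b, c, e, g, h} ∩ {b, c, d, g, h} = {b, c, g, h}
… ∩ ⟦right of e⟧ = {b, c, g, h} ∩ {a, c, d, e, g} = {c, g}
… ∩ ⟦brave⟧ = {c, g} ∩ {c, d, e, f, h} = {c}
So ⟦brave dancer who spoke right of e⟧ = {c}.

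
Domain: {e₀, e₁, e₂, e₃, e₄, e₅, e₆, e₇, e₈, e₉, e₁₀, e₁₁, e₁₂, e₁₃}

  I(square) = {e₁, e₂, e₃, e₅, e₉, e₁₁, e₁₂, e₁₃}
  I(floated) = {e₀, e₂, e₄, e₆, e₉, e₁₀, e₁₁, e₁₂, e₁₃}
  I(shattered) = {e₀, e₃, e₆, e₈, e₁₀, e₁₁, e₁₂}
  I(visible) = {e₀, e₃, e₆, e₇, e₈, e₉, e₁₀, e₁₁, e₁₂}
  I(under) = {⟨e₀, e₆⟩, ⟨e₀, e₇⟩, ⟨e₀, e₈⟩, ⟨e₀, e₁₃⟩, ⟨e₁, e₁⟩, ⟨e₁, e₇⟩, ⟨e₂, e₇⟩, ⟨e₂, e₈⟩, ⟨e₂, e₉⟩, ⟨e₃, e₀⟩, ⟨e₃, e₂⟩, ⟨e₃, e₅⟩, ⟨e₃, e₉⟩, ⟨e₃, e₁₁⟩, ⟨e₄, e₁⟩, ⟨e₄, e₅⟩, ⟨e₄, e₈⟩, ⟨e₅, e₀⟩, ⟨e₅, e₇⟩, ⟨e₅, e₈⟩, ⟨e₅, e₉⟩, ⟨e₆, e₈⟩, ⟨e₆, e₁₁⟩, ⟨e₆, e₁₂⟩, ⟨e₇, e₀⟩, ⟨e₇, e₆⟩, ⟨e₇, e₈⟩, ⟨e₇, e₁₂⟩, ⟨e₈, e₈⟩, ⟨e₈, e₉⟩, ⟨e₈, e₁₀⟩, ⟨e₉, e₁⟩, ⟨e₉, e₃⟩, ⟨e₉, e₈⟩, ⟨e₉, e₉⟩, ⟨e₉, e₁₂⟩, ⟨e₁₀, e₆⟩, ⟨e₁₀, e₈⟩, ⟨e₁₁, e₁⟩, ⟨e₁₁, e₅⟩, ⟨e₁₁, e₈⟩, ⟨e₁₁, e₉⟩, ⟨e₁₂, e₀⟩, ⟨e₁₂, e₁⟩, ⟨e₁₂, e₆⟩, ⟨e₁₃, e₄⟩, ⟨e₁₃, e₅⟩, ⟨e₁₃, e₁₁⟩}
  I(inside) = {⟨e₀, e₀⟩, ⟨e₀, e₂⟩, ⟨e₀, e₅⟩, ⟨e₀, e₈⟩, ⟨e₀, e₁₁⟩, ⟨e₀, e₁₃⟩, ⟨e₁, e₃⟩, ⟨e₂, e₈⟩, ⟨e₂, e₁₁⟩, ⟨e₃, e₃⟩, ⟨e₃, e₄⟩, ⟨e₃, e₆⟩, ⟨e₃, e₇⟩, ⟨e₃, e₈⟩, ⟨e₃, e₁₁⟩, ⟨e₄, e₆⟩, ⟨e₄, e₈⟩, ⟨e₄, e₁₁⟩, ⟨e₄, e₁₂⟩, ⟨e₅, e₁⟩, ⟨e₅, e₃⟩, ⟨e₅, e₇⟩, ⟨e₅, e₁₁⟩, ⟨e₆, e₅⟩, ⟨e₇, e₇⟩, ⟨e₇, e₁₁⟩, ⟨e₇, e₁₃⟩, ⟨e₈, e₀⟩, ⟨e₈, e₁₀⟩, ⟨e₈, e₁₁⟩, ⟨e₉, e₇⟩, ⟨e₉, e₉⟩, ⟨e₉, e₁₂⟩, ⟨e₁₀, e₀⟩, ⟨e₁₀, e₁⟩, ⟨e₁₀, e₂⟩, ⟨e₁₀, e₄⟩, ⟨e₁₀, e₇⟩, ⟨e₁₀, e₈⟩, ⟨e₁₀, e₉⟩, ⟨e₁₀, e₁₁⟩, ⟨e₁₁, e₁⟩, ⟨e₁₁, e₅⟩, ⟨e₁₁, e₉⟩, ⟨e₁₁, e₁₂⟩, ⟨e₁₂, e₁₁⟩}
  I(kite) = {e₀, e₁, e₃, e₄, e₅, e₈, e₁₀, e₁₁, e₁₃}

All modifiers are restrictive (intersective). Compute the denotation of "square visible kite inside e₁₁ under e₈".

{ }

⟦inside e₁₁⟧ = {x : ⟨x, e₁₁⟩ ∈ ⟦inside⟧} = {e₀, e₂, e₃, e₄, e₅, e₇, e₈, e₁₀, e₁₂}
⟦under e₈⟧ = {x : ⟨x, e₈⟩ ∈ ⟦under⟧} = {e₀, e₂, e₄, e₅, e₆, e₇, e₈, e₉, e₁₀, e₁₁}
⟦kite⟧ = {e₀, e₁, e₃, e₄, e₅, e₈, e₁₀, e₁₁, e₁₃}
… ∩ ⟦inside e₁₁⟧ = {e₀, e₁, e₃, e₄, e₅, e₈, e₁₀, e₁₁, e₁₃} ∩ {e₀, e₂, e₃, e₄, e₅, e₇, e₈, e₁₀, e₁₂} = {e₀, e₃, e₄, e₅, e₈, e₁₀}
… ∩ ⟦under e₈⟧ = {e₀, e₃, e₄, e₅, e₈, e₁₀} ∩ {e₀, e₂, e₄, e₅, e₆, e₇, e₈, e₉, e₁₀, e₁₁} = {e₀, e₄, e₅, e₈, e₁₀}
… ∩ ⟦square⟧ = {e₀, e₄, e₅, e₈, e₁₀} ∩ {e₁, e₂, e₃, e₅, e₉, e₁₁, e₁₂, e₁₃} = {e₅}
… ∩ ⟦visible⟧ = {e₅} ∩ {e₀, e₃, e₆, e₇, e₈, e₉, e₁₀, e₁₁, e₁₂} = ∅
So ⟦square visible kite inside e₁₁ under e₈⟧ = { }.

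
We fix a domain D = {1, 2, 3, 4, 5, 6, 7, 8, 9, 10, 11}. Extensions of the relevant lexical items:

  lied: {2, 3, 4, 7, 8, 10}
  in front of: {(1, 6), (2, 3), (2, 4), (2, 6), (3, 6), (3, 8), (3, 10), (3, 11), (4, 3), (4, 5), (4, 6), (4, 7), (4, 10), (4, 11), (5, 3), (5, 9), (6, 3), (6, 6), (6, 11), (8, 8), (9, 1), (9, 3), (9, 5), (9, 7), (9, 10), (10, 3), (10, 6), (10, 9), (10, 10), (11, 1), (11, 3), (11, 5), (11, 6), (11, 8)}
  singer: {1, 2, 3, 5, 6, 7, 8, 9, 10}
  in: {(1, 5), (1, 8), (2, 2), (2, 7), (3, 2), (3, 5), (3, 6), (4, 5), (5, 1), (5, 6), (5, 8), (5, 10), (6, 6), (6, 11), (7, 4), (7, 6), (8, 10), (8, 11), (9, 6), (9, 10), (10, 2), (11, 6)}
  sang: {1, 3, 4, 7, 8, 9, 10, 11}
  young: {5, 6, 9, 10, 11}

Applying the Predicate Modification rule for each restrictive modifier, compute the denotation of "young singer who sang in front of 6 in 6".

{ }

⟦who sang⟧ = ⟦sang⟧ = {1, 3, 4, 7, 8, 9, 10, 11}
⟦in front of 6⟧ = {x : ⟨x, 6⟩ ∈ ⟦in front of⟧} = {1, 2, 3, 4, 6, 10, 11}
⟦in 6⟧ = {x : ⟨x, 6⟩ ∈ ⟦in⟧} = {3, 5, 6, 7, 9, 11}
⟦singer⟧ = {1, 2, 3, 5, 6, 7, 8, 9, 10}
… ∩ ⟦who sang⟧ = {1, 2, 3, 5, 6, 7, 8, 9, 10} ∩ {1, 3, 4, 7, 8, 9, 10, 11} = {1, 3, 7, 8, 9, 10}
… ∩ ⟦in front of 6⟧ = {1, 3, 7, 8, 9, 10} ∩ {1, 2, 3, 4, 6, 10, 11} = {1, 3, 10}
… ∩ ⟦in 6⟧ = {1, 3, 10} ∩ {3, 5, 6, 7, 9, 11} = {3}
… ∩ ⟦young⟧ = {3} ∩ {5, 6, 9, 10, 11} = ∅
So ⟦young singer who sang in front of 6 in 6⟧ = { }.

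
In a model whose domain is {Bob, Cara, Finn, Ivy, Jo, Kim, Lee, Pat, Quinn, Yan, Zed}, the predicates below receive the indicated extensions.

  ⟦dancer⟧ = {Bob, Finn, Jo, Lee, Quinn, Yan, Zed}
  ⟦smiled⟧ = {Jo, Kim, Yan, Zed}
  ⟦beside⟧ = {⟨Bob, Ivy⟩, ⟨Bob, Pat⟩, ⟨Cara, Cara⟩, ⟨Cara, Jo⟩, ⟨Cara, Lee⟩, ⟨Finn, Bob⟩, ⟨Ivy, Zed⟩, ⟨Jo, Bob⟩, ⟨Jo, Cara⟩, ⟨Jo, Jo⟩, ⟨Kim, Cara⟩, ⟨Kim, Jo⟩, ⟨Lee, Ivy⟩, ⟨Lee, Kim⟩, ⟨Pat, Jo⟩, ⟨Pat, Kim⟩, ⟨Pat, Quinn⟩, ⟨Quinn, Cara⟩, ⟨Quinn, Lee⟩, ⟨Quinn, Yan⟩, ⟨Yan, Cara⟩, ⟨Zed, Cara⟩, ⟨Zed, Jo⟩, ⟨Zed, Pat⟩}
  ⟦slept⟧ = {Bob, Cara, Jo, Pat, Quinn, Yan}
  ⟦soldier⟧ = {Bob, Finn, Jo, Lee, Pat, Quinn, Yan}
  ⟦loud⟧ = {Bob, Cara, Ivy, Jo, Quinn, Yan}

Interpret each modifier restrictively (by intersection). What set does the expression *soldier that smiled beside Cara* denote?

{Jo, Yan}

⟦that smiled⟧ = ⟦smiled⟧ = {Jo, Kim, Yan, Zed}
⟦beside Cara⟧ = {x : ⟨x, Cara⟩ ∈ ⟦beside⟧} = {Cara, Jo, Kim, Quinn, Yan, Zed}
⟦soldier⟧ = {Bob, Finn, Jo, Lee, Pat, Quinn, Yan}
… ∩ ⟦that smiled⟧ = {Bob, Finn, Jo, Lee, Pat, Quinn, Yan} ∩ {Jo, Kim, Yan, Zed} = {Jo, Yan}
… ∩ ⟦beside Cara⟧ = {Jo, Yan} ∩ {Cara, Jo, Kim, Quinn, Yan, Zed} = {Jo, Yan}
So ⟦soldier that smiled beside Cara⟧ = {Jo, Yan}.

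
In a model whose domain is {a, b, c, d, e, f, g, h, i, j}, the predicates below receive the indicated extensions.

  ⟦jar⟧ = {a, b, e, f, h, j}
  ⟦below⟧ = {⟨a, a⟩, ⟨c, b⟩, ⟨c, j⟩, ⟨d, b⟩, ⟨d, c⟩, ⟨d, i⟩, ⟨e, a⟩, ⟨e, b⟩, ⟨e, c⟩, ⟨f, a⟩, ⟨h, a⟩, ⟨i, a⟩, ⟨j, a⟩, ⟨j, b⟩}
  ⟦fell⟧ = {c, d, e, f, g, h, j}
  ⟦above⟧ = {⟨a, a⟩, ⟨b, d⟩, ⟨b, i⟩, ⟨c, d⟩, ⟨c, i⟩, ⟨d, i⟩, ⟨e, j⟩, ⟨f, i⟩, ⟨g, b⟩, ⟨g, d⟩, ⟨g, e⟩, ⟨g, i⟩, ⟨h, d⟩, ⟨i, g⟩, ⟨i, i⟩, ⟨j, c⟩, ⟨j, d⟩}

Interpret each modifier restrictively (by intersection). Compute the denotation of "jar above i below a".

{f}

⟦above i⟧ = {x : ⟨x, i⟩ ∈ ⟦above⟧} = {b, c, d, f, g, i}
⟦below a⟧ = {x : ⟨x, a⟩ ∈ ⟦below⟧} = {a, e, f, h, i, j}
⟦jar⟧ = {a, b, e, f, h, j}
… ∩ ⟦above i⟧ = {a, b, e, f, h, j} ∩ {b, c, d, f, g, i} = {b, f}
… ∩ ⟦below a⟧ = {b, f} ∩ {a, e, f, h, i, j} = {f}
So ⟦jar above i below a⟧ = {f}.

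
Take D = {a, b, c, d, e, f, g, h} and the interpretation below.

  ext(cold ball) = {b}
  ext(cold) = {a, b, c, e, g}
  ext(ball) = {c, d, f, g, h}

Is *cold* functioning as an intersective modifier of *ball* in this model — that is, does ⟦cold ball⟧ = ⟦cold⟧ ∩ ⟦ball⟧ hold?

⟦cold⟧ ∩ ⟦ball⟧ = {a, b, c, e, g} ∩ {c, d, f, g, h} = {c, g}
Observed ⟦cold ball⟧ = {b}.
These differ, so the modifier is not intersective in this model.

no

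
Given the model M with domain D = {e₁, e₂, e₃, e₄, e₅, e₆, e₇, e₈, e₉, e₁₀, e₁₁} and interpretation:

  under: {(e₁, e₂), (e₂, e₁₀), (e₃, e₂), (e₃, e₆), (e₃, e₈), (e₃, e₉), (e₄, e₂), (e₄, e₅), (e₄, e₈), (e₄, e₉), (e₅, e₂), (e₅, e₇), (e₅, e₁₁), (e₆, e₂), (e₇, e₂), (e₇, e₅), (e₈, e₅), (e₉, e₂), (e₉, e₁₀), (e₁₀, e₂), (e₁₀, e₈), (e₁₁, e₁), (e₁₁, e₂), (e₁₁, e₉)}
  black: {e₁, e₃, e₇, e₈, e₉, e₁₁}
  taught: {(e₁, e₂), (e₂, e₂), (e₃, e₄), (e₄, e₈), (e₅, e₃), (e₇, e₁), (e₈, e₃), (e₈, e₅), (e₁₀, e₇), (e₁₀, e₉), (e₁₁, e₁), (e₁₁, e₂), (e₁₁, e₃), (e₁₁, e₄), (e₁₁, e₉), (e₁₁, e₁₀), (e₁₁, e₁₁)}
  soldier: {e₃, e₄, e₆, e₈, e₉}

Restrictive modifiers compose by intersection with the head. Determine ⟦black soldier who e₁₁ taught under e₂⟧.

⟦who e₁₁ taught⟧ = {x : ⟨e₁₁, x⟩ ∈ ⟦taught⟧} = {e₁, e₂, e₃, e₄, e₉, e₁₀, e₁₁}
⟦under e₂⟧ = {x : ⟨x, e₂⟩ ∈ ⟦under⟧} = {e₁, e₃, e₄, e₅, e₆, e₇, e₉, e₁₀, e₁₁}
⟦soldier⟧ = {e₃, e₄, e₆, e₈, e₉}
… ∩ ⟦who e₁₁ taught⟧ = {e₃, e₄, e₆, e₈, e₉} ∩ {e₁, e₂, e₃, e₄, e₉, e₁₀, e₁₁} = {e₃, e₄, e₉}
… ∩ ⟦under e₂⟧ = {e₃, e₄, e₉} ∩ {e₁, e₃, e₄, e₅, e₆, e₇, e₉, e₁₀, e₁₁} = {e₃, e₄, e₉}
… ∩ ⟦black⟧ = {e₃, e₄, e₉} ∩ {e₁, e₃, e₇, e₈, e₉, e₁₁} = {e₃, e₉}
So ⟦black soldier who e₁₁ taught under e₂⟧ = {e₃, e₉}.

{e₃, e₉}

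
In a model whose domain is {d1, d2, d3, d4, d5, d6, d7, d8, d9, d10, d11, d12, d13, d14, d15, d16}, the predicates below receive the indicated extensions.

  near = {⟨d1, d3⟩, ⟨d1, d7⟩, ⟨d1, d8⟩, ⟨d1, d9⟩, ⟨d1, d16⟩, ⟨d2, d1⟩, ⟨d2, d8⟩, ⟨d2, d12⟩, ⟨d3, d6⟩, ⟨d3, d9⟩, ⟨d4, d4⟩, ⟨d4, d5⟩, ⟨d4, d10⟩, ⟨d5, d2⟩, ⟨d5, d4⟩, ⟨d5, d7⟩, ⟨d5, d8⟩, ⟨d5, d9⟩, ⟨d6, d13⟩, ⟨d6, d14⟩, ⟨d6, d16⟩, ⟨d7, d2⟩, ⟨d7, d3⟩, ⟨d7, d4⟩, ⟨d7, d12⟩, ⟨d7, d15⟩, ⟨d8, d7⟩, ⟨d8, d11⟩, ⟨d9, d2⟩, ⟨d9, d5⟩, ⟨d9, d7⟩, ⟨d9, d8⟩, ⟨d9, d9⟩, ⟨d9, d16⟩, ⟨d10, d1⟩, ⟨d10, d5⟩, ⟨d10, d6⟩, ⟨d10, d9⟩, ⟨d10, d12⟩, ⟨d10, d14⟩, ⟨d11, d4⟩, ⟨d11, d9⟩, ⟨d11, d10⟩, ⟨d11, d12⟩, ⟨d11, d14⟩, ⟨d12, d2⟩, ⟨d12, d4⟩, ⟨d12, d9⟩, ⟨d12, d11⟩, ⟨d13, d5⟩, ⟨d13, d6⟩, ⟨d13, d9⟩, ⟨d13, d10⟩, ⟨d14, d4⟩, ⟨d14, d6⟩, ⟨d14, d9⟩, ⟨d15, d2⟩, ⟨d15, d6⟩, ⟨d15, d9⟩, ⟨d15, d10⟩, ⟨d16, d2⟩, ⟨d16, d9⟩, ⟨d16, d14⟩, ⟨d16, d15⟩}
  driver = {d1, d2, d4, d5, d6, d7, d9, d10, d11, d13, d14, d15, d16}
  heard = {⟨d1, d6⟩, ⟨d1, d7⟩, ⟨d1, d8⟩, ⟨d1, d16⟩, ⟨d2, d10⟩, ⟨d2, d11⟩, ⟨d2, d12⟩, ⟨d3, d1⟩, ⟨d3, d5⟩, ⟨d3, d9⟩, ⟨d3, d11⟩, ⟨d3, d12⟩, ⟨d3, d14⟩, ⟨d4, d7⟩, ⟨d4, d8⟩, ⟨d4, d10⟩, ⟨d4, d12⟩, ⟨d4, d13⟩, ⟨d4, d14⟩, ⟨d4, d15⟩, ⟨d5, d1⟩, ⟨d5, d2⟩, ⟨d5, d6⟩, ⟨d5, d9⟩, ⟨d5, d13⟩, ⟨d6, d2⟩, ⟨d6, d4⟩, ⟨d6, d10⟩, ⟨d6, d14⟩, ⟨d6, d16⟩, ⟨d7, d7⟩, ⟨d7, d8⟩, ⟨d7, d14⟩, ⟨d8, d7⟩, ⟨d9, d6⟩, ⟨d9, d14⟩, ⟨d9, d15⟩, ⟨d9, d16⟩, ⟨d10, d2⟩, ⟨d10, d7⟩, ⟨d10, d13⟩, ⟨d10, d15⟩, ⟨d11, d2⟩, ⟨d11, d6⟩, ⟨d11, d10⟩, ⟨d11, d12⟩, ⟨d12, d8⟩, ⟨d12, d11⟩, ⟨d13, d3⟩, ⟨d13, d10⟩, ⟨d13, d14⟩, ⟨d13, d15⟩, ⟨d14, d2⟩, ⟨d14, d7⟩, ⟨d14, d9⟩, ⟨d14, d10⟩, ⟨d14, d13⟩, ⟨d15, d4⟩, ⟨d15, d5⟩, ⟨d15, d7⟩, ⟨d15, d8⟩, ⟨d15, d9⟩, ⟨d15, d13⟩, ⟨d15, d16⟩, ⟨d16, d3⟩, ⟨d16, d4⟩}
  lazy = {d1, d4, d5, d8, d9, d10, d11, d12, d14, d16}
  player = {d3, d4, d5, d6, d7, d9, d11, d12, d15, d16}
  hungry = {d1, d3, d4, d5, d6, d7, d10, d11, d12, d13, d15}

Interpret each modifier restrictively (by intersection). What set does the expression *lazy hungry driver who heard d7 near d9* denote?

{d1, d10}

⟦who heard d7⟧ = {x : ⟨x, d7⟩ ∈ ⟦heard⟧} = {d1, d4, d7, d8, d10, d14, d15}
⟦near d9⟧ = {x : ⟨x, d9⟩ ∈ ⟦near⟧} = {d1, d3, d5, d9, d10, d11, d12, d13, d14, d15, d16}
⟦driver⟧ = {d1, d2, d4, d5, d6, d7, d9, d10, d11, d13, d14, d15, d16}
… ∩ ⟦who heard d7⟧ = {d1, d2, d4, d5, d6, d7, d9, d10, d11, d13, d14, d15, d16} ∩ {d1, d4, d7, d8, d10, d14, d15} = {d1, d4, d7, d10, d14, d15}
… ∩ ⟦near d9⟧ = {d1, d4, d7, d10, d14, d15} ∩ {d1, d3, d5, d9, d10, d11, d12, d13, d14, d15, d16} = {d1, d10, d14, d15}
… ∩ ⟦lazy⟧ = {d1, d10, d14, d15} ∩ {d1, d4, d5, d8, d9, d10, d11, d12, d14, d16} = {d1, d10, d14}
… ∩ ⟦hungry⟧ = {d1, d10, d14} ∩ {d1, d3, d4, d5, d6, d7, d10, d11, d12, d13, d15} = {d1, d10}
So ⟦lazy hungry driver who heard d7 near d9⟧ = {d1, d10}.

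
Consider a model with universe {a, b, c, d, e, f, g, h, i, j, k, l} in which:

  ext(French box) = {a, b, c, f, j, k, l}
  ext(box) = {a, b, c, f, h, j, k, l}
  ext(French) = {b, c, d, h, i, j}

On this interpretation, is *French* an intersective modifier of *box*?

no

⟦French⟧ ∩ ⟦box⟧ = {b, c, d, h, i, j} ∩ {a, b, c, f, h, j, k, l} = {b, c, h, j}
Observed ⟦French box⟧ = {a, b, c, f, j, k, l}.
These differ, so the modifier is not intersective in this model.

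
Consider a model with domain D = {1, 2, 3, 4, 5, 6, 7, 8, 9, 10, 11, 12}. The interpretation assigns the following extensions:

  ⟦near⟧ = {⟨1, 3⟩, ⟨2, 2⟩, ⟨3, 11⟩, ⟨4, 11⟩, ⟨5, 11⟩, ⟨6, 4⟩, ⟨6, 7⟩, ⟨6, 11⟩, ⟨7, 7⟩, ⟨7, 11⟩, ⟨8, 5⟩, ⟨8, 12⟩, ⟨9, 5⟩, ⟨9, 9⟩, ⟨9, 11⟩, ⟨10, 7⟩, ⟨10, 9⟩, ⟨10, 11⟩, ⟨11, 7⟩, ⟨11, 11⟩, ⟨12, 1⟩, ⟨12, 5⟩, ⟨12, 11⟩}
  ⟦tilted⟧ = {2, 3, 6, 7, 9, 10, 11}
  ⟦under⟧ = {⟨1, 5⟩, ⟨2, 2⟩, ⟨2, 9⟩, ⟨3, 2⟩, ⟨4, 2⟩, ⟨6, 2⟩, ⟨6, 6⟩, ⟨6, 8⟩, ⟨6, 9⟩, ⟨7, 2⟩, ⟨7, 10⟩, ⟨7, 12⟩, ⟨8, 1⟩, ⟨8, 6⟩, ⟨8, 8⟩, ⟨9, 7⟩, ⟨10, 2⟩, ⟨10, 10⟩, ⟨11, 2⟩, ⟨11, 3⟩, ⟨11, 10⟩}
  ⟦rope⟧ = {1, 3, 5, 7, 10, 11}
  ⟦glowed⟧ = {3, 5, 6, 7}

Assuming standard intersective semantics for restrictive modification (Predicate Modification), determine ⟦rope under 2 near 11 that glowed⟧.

{3, 7}

⟦under 2⟧ = {x : ⟨x, 2⟩ ∈ ⟦under⟧} = {2, 3, 4, 6, 7, 10, 11}
⟦near 11⟧ = {x : ⟨x, 11⟩ ∈ ⟦near⟧} = {3, 4, 5, 6, 7, 9, 10, 11, 12}
⟦that glowed⟧ = ⟦glowed⟧ = {3, 5, 6, 7}
⟦rope⟧ = {1, 3, 5, 7, 10, 11}
… ∩ ⟦under 2⟧ = {1, 3, 5, 7, 10, 11} ∩ {2, 3, 4, 6, 7, 10, 11} = {3, 7, 10, 11}
… ∩ ⟦near 11⟧ = {3, 7, 10, 11} ∩ {3, 4, 5, 6, 7, 9, 10, 11, 12} = {3, 7, 10, 11}
… ∩ ⟦that glowed⟧ = {3, 7, 10, 11} ∩ {3, 5, 6, 7} = {3, 7}
So ⟦rope under 2 near 11 that glowed⟧ = {3, 7}.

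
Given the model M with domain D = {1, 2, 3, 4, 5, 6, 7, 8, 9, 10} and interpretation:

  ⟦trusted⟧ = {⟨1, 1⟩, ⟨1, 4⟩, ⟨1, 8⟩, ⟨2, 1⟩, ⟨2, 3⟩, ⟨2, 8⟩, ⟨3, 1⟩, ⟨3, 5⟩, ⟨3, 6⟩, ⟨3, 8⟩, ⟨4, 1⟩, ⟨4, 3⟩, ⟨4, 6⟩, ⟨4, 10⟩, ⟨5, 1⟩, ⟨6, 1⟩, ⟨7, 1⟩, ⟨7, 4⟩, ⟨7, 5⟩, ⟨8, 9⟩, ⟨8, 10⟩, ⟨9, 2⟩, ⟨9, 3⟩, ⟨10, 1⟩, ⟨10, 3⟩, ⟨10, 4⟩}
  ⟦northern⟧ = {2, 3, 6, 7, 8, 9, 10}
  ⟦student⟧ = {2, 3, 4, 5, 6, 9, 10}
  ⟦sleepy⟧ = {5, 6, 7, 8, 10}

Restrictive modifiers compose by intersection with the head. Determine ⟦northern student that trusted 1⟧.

{2, 3, 6, 10}

⟦that trusted 1⟧ = {x : ⟨x, 1⟩ ∈ ⟦trusted⟧} = {1, 2, 3, 4, 5, 6, 7, 10}
⟦student⟧ = {2, 3, 4, 5, 6, 9, 10}
… ∩ ⟦that trusted 1⟧ = {2, 3, 4, 5, 6, 9, 10} ∩ {1, 2, 3, 4, 5, 6, 7, 10} = {2, 3, 4, 5, 6, 10}
… ∩ ⟦northern⟧ = {2, 3, 4, 5, 6, 10} ∩ {2, 3, 6, 7, 8, 9, 10} = {2, 3, 6, 10}
So ⟦northern student that trusted 1⟧ = {2, 3, 6, 10}.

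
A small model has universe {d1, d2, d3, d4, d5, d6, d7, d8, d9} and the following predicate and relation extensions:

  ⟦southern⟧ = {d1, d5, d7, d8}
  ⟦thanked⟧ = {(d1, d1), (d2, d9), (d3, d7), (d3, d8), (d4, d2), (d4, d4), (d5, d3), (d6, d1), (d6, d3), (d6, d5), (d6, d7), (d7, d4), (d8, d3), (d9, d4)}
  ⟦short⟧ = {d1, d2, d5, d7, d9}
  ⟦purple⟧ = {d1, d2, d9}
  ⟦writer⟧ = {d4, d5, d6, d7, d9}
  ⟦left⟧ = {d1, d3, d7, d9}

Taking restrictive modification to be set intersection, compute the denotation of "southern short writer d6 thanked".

⟦d6 thanked⟧ = {x : ⟨d6, x⟩ ∈ ⟦thanked⟧} = {d1, d3, d5, d7}
⟦writer⟧ = {d4, d5, d6, d7, d9}
… ∩ ⟦d6 thanked⟧ = {d4, d5, d6, d7, d9} ∩ {d1, d3, d5, d7} = {d5, d7}
… ∩ ⟦southern⟧ = {d5, d7} ∩ {d1, d5, d7, d8} = {d5, d7}
… ∩ ⟦short⟧ = {d5, d7} ∩ {d1, d2, d5, d7, d9} = {d5, d7}
So ⟦southern short writer d6 thanked⟧ = {d5, d7}.

{d5, d7}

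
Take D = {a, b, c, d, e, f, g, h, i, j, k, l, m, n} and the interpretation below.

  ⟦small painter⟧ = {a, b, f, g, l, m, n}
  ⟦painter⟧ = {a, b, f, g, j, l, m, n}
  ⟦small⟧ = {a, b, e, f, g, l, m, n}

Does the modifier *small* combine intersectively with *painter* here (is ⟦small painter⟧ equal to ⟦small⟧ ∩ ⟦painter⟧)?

yes

⟦small⟧ ∩ ⟦painter⟧ = {a, b, e, f, g, l, m, n} ∩ {a, b, f, g, j, l, m, n} = {a, b, f, g, l, m, n}
Observed ⟦small painter⟧ = {a, b, f, g, l, m, n}.
These coincide, so the modifier is intersective here.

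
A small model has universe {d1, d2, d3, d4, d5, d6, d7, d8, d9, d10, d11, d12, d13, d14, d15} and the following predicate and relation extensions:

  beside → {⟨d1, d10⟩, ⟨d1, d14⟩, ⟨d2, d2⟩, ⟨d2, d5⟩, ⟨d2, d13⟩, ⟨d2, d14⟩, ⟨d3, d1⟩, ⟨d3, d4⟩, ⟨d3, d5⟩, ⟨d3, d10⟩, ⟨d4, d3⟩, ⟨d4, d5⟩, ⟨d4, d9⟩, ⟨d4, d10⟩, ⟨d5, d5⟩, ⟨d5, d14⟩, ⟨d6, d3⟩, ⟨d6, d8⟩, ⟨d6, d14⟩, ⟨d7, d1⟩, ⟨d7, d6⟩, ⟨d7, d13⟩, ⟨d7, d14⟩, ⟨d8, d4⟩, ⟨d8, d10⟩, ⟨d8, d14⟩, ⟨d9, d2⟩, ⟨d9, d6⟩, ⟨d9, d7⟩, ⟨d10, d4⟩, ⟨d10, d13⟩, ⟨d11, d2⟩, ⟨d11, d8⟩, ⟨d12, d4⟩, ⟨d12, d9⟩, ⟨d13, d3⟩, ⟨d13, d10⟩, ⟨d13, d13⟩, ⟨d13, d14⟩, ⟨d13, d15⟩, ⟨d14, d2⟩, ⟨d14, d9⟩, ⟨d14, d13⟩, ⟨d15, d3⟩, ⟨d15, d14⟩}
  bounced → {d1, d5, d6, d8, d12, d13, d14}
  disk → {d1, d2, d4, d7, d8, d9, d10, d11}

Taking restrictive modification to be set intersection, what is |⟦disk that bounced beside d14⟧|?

2

⟦that bounced⟧ = ⟦bounced⟧ = {d1, d5, d6, d8, d12, d13, d14}
⟦beside d14⟧ = {x : ⟨x, d14⟩ ∈ ⟦beside⟧} = {d1, d2, d5, d6, d7, d8, d13, d15}
⟦disk⟧ = {d1, d2, d4, d7, d8, d9, d10, d11}
… ∩ ⟦that bounced⟧ = {d1, d2, d4, d7, d8, d9, d10, d11} ∩ {d1, d5, d6, d8, d12, d13, d14} = {d1, d8}
… ∩ ⟦beside d14⟧ = {d1, d8} ∩ {d1, d2, d5, d6, d7, d8, d13, d15} = {d1, d8}
⟦disk that bounced beside d14⟧ = {d1, d8}, so the cardinality is 2.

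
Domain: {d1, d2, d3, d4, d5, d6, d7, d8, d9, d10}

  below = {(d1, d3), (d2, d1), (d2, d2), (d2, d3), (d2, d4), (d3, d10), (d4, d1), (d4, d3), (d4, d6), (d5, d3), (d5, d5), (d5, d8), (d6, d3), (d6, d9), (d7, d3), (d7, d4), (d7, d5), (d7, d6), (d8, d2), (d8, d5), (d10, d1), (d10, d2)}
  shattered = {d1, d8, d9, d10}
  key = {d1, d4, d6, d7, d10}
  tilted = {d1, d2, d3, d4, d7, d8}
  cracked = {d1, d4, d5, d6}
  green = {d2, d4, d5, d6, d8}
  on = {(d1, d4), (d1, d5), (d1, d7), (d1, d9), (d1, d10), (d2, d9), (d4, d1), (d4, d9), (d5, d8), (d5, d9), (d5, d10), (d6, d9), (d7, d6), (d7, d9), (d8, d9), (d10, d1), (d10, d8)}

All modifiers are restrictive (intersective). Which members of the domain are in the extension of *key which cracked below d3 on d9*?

⟦which cracked⟧ = ⟦cracked⟧ = {d1, d4, d5, d6}
⟦below d3⟧ = {x : ⟨x, d3⟩ ∈ ⟦below⟧} = {d1, d2, d4, d5, d6, d7}
⟦on d9⟧ = {x : ⟨x, d9⟩ ∈ ⟦on⟧} = {d1, d2, d4, d5, d6, d7, d8}
⟦key⟧ = {d1, d4, d6, d7, d10}
… ∩ ⟦which cracked⟧ = {d1, d4, d6, d7, d10} ∩ {d1, d4, d5, d6} = {d1, d4, d6}
… ∩ ⟦below d3⟧ = {d1, d4, d6} ∩ {d1, d2, d4, d5, d6, d7} = {d1, d4, d6}
… ∩ ⟦on d9⟧ = {d1, d4, d6} ∩ {d1, d2, d4, d5, d6, d7, d8} = {d1, d4, d6}
So ⟦key which cracked below d3 on d9⟧ = {d1, d4, d6}.

{d1, d4, d6}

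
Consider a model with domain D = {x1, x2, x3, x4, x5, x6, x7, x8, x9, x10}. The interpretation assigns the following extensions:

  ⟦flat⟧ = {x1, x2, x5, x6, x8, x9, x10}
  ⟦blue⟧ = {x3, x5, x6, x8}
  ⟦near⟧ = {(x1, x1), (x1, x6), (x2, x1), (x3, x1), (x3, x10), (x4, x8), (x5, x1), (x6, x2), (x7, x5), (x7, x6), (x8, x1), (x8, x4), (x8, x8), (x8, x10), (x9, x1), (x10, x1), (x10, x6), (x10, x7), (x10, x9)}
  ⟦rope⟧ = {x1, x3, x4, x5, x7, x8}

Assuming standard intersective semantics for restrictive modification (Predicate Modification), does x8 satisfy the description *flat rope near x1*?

yes

⟦near x1⟧ = {x : ⟨x, x1⟩ ∈ ⟦near⟧} = {x1, x2, x3, x5, x8, x9, x10}
⟦rope⟧ = {x1, x3, x4, x5, x7, x8}
… ∩ ⟦near x1⟧ = {x1, x3, x4, x5, x7, x8} ∩ {x1, x2, x3, x5, x8, x9, x10} = {x1, x3, x5, x8}
… ∩ ⟦flat⟧ = {x1, x3, x5, x8} ∩ {x1, x2, x5, x6, x8, x9, x10} = {x1, x5, x8}
⟦flat rope near x1⟧ = {x1, x5, x8}; x8 ∈ this set.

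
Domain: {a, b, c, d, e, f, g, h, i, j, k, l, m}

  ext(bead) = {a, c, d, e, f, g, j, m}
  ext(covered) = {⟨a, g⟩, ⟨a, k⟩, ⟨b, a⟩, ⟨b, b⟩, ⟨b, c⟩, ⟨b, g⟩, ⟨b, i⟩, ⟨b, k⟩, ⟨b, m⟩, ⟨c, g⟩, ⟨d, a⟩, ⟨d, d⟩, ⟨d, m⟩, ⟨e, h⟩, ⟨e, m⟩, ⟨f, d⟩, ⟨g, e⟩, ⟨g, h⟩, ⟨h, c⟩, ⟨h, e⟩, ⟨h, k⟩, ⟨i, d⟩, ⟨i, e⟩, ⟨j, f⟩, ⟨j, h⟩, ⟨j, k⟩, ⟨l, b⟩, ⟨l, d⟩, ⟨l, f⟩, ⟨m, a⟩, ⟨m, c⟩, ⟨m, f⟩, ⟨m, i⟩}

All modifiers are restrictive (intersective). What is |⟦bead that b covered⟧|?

⟦that b covered⟧ = {x : ⟨b, x⟩ ∈ ⟦covered⟧} = {a, b, c, g, i, k, m}
⟦bead⟧ = {a, c, d, e, f, g, j, m}
… ∩ ⟦that b covered⟧ = {a, c, d, e, f, g, j, m} ∩ {a, b, c, g, i, k, m} = {a, c, g, m}
⟦bead that b covered⟧ = {a, c, g, m}, so the cardinality is 4.

4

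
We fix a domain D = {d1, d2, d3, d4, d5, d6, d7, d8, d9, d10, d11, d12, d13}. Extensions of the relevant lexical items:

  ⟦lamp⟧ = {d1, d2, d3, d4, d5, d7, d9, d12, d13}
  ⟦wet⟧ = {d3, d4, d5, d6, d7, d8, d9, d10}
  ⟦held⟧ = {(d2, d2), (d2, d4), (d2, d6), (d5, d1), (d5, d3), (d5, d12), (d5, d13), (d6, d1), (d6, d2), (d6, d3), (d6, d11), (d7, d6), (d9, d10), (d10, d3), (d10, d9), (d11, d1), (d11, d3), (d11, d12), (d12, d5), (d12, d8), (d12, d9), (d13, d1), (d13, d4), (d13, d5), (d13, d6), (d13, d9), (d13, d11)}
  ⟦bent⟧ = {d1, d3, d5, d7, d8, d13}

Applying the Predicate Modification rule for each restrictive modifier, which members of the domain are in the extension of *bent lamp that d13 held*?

⟦that d13 held⟧ = {x : ⟨d13, x⟩ ∈ ⟦held⟧} = {d1, d4, d5, d6, d9, d11}
⟦lamp⟧ = {d1, d2, d3, d4, d5, d7, d9, d12, d13}
… ∩ ⟦that d13 held⟧ = {d1, d2, d3, d4, d5, d7, d9, d12, d13} ∩ {d1, d4, d5, d6, d9, d11} = {d1, d4, d5, d9}
… ∩ ⟦bent⟧ = {d1, d4, d5, d9} ∩ {d1, d3, d5, d7, d8, d13} = {d1, d5}
So ⟦bent lamp that d13 held⟧ = {d1, d5}.

{d1, d5}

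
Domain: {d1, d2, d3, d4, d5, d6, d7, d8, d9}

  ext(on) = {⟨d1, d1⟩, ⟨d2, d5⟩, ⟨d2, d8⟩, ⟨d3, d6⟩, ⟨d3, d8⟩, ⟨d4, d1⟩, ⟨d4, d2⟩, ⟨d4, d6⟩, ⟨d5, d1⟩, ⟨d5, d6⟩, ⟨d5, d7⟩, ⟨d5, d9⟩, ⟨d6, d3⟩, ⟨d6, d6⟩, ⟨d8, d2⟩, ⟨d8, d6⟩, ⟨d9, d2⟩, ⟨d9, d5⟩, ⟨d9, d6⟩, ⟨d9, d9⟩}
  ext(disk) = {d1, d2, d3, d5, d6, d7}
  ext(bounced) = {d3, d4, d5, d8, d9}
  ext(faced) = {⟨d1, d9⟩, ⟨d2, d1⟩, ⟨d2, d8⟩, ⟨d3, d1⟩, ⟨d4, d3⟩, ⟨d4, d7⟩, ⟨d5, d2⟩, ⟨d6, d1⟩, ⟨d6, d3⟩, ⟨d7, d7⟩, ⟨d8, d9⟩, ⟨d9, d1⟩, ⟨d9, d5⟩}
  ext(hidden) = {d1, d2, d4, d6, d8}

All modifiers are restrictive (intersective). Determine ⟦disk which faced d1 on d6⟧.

⟦which faced d1⟧ = {x : ⟨x, d1⟩ ∈ ⟦faced⟧} = {d2, d3, d6, d9}
⟦on d6⟧ = {x : ⟨x, d6⟩ ∈ ⟦on⟧} = {d3, d4, d5, d6, d8, d9}
⟦disk⟧ = {d1, d2, d3, d5, d6, d7}
… ∩ ⟦which faced d1⟧ = {d1, d2, d3, d5, d6, d7} ∩ {d2, d3, d6, d9} = {d2, d3, d6}
… ∩ ⟦on d6⟧ = {d2, d3, d6} ∩ {d3, d4, d5, d6, d8, d9} = {d3, d6}
So ⟦disk which faced d1 on d6⟧ = {d3, d6}.

{d3, d6}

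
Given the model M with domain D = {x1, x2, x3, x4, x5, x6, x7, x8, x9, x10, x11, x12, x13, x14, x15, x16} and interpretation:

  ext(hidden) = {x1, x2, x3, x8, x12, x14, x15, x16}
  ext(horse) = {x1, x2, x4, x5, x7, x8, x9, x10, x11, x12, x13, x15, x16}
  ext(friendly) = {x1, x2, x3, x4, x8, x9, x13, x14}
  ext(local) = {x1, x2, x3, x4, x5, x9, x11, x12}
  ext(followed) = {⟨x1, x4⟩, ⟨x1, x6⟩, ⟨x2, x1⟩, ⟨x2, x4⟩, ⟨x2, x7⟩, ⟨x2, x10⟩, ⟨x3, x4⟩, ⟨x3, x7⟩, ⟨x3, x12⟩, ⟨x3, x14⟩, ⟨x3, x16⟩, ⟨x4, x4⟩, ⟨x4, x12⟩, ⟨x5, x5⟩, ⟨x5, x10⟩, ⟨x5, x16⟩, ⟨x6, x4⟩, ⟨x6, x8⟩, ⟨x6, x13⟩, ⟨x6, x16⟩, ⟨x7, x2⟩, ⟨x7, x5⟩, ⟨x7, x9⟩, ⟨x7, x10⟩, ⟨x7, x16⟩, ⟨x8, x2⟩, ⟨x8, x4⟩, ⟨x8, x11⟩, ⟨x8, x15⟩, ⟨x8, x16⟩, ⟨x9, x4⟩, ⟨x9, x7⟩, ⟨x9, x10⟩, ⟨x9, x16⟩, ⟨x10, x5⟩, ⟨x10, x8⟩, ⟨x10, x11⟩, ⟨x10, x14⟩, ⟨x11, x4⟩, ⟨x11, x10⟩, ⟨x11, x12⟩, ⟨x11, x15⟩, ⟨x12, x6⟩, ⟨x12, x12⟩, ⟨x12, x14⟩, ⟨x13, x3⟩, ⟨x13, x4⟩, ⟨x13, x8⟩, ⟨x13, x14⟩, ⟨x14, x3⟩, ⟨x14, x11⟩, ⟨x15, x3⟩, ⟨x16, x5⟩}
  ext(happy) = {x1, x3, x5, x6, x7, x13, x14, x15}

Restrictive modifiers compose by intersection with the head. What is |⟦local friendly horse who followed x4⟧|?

⟦who followed x4⟧ = {x : ⟨x, x4⟩ ∈ ⟦followed⟧} = {x1, x2, x3, x4, x6, x8, x9, x11, x13}
⟦horse⟧ = {x1, x2, x4, x5, x7, x8, x9, x10, x11, x12, x13, x15, x16}
… ∩ ⟦who followed x4⟧ = {x1, x2, x4, x5, x7, x8, x9, x10, x11, x12, x13, x15, x16} ∩ {x1, x2, x3, x4, x6, x8, x9, x11, x13} = {x1, x2, x4, x8, x9, x11, x13}
… ∩ ⟦local⟧ = {x1, x2, x4, x8, x9, x11, x13} ∩ {x1, x2, x3, x4, x5, x9, x11, x12} = {x1, x2, x4, x9, x11}
… ∩ ⟦friendly⟧ = {x1, x2, x4, x9, x11} ∩ {x1, x2, x3, x4, x8, x9, x13, x14} = {x1, x2, x4, x9}
⟦local friendly horse who followed x4⟧ = {x1, x2, x4, x9}, so the cardinality is 4.

4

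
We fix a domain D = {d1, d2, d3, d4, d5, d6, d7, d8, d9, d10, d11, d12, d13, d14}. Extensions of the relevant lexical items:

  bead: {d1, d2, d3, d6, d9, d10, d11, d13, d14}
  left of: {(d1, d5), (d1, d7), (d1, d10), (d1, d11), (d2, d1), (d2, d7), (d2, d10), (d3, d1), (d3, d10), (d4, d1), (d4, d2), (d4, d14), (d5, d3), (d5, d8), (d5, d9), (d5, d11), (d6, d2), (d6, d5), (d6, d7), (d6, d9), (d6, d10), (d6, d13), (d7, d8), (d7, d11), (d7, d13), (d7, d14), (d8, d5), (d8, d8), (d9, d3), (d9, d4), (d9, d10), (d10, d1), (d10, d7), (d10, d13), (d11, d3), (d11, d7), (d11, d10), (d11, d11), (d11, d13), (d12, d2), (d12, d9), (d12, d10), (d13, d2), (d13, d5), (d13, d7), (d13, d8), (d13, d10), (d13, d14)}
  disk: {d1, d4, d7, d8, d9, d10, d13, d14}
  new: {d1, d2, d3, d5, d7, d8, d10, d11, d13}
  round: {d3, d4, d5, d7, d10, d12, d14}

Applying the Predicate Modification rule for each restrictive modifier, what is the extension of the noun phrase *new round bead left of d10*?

⟦left of d10⟧ = {x : ⟨x, d10⟩ ∈ ⟦left of⟧} = {d1, d2, d3, d6, d9, d11, d12, d13}
⟦bead⟧ = {d1, d2, d3, d6, d9, d10, d11, d13, d14}
… ∩ ⟦left of d10⟧ = {d1, d2, d3, d6, d9, d10, d11, d13, d14} ∩ {d1, d2, d3, d6, d9, d11, d12, d13} = {d1, d2, d3, d6, d9, d11, d13}
… ∩ ⟦new⟧ = {d1, d2, d3, d6, d9, d11, d13} ∩ {d1, d2, d3, d5, d7, d8, d10, d11, d13} = {d1, d2, d3, d11, d13}
… ∩ ⟦round⟧ = {d1, d2, d3, d11, d13} ∩ {d3, d4, d5, d7, d10, d12, d14} = {d3}
So ⟦new round bead left of d10⟧ = {d3}.

{d3}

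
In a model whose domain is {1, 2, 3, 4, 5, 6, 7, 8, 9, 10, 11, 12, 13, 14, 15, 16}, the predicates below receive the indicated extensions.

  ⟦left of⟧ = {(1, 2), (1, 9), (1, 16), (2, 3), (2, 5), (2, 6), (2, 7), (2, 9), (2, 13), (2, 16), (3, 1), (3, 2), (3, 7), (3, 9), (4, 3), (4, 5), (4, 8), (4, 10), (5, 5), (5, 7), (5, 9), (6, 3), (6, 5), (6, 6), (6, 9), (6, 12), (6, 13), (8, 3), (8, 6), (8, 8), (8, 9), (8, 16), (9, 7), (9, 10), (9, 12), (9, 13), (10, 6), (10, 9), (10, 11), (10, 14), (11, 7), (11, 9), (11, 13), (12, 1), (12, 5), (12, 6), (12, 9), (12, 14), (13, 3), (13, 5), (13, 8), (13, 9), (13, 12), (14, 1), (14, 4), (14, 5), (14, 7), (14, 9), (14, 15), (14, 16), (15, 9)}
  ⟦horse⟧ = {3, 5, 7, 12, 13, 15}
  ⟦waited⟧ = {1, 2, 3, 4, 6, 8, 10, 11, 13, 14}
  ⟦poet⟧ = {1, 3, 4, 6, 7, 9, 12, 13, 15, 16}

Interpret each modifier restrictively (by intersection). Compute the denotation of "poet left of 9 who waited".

{1, 3, 6, 13}

⟦left of 9⟧ = {x : ⟨x, 9⟩ ∈ ⟦left of⟧} = {1, 2, 3, 5, 6, 8, 10, 11, 12, 13, 14, 15}
⟦who waited⟧ = ⟦waited⟧ = {1, 2, 3, 4, 6, 8, 10, 11, 13, 14}
⟦poet⟧ = {1, 3, 4, 6, 7, 9, 12, 13, 15, 16}
… ∩ ⟦left of 9⟧ = {1, 3, 4, 6, 7, 9, 12, 13, 15, 16} ∩ {1, 2, 3, 5, 6, 8, 10, 11, 12, 13, 14, 15} = {1, 3, 6, 12, 13, 15}
… ∩ ⟦who waited⟧ = {1, 3, 6, 12, 13, 15} ∩ {1, 2, 3, 4, 6, 8, 10, 11, 13, 14} = {1, 3, 6, 13}
So ⟦poet left of 9 who waited⟧ = {1, 3, 6, 13}.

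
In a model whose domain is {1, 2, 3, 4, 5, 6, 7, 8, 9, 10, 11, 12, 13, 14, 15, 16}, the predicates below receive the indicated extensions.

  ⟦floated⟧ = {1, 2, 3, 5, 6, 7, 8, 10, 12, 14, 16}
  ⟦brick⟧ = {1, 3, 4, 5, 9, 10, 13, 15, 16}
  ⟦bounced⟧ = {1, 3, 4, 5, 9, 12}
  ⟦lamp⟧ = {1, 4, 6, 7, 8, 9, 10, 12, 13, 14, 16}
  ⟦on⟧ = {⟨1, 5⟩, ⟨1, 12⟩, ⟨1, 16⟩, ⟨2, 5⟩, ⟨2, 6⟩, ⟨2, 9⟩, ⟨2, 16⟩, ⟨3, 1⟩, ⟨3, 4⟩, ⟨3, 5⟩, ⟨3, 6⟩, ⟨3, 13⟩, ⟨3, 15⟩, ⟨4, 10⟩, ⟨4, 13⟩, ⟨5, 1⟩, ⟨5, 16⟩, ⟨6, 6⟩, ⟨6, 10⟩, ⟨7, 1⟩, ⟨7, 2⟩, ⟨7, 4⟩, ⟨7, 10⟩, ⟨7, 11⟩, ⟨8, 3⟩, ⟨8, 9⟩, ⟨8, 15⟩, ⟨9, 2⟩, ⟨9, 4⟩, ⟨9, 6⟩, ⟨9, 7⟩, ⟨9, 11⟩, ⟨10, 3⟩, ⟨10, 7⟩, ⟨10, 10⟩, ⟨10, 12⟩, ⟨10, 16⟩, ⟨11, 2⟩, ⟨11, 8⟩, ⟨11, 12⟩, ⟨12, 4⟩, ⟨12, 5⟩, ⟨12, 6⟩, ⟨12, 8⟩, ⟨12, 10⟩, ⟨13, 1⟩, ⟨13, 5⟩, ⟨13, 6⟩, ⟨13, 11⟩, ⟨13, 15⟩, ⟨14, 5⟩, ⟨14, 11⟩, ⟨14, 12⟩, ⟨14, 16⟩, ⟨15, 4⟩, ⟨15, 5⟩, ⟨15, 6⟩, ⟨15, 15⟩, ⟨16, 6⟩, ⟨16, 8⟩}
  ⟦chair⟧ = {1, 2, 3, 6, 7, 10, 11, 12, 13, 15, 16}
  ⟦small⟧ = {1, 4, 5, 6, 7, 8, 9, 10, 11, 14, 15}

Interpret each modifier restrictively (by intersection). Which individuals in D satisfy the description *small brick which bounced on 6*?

⟦which bounced⟧ = ⟦bounced⟧ = {1, 3, 4, 5, 9, 12}
⟦on 6⟧ = {x : ⟨x, 6⟩ ∈ ⟦on⟧} = {2, 3, 6, 9, 12, 13, 15, 16}
⟦brick⟧ = {1, 3, 4, 5, 9, 10, 13, 15, 16}
… ∩ ⟦which bounced⟧ = {1, 3, 4, 5, 9, 10, 13, 15, 16} ∩ {1, 3, 4, 5, 9, 12} = {1, 3, 4, 5, 9}
… ∩ ⟦on 6⟧ = {1, 3, 4, 5, 9} ∩ {2, 3, 6, 9, 12, 13, 15, 16} = {3, 9}
… ∩ ⟦small⟧ = {3, 9} ∩ {1, 4, 5, 6, 7, 8, 9, 10, 11, 14, 15} = {9}
So ⟦small brick which bounced on 6⟧ = {9}.

{9}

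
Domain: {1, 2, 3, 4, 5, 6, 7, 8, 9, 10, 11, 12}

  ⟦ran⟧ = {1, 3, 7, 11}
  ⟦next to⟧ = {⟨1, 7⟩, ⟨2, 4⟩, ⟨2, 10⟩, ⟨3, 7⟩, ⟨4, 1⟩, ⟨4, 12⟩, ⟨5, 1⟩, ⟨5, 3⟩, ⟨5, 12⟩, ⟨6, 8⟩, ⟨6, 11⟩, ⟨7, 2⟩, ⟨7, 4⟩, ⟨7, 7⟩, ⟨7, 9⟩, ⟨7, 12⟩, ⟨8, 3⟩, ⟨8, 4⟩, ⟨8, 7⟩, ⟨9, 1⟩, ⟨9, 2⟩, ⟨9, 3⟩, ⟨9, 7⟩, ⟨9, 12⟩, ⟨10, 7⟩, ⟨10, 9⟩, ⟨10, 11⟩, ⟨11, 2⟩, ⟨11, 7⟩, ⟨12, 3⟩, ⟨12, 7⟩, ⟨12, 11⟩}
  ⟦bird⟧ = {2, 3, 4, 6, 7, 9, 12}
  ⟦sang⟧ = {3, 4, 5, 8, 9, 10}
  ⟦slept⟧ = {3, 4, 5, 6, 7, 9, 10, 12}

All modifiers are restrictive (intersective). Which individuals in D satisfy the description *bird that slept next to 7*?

⟦that slept⟧ = ⟦slept⟧ = {3, 4, 5, 6, 7, 9, 10, 12}
⟦next to 7⟧ = {x : ⟨x, 7⟩ ∈ ⟦next to⟧} = {1, 3, 7, 8, 9, 10, 11, 12}
⟦bird⟧ = {2, 3, 4, 6, 7, 9, 12}
… ∩ ⟦that slept⟧ = {2, 3, 4, 6, 7, 9, 12} ∩ {3, 4, 5, 6, 7, 9, 10, 12} = {3, 4, 6, 7, 9, 12}
… ∩ ⟦next to 7⟧ = {3, 4, 6, 7, 9, 12} ∩ {1, 3, 7, 8, 9, 10, 11, 12} = {3, 7, 9, 12}
So ⟦bird that slept next to 7⟧ = {3, 7, 9, 12}.

{3, 7, 9, 12}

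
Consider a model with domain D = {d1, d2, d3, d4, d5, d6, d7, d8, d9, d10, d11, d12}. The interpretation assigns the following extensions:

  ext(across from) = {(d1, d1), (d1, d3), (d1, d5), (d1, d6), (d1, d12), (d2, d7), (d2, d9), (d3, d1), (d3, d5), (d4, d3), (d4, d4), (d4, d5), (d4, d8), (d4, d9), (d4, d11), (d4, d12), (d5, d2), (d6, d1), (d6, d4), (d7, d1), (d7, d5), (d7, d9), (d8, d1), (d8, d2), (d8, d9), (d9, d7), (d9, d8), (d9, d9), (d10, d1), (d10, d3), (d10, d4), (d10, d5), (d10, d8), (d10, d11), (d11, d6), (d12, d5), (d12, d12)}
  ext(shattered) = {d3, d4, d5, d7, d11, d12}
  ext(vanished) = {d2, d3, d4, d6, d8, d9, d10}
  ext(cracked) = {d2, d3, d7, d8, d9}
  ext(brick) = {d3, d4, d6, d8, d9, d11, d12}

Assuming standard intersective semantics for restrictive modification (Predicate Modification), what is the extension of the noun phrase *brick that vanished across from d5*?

{d3, d4}

⟦that vanished⟧ = ⟦vanished⟧ = {d2, d3, d4, d6, d8, d9, d10}
⟦across from d5⟧ = {x : ⟨x, d5⟩ ∈ ⟦across from⟧} = {d1, d3, d4, d7, d10, d12}
⟦brick⟧ = {d3, d4, d6, d8, d9, d11, d12}
… ∩ ⟦that vanished⟧ = {d3, d4, d6, d8, d9, d11, d12} ∩ {d2, d3, d4, d6, d8, d9, d10} = {d3, d4, d6, d8, d9}
… ∩ ⟦across from d5⟧ = {d3, d4, d6, d8, d9} ∩ {d1, d3, d4, d7, d10, d12} = {d3, d4}
So ⟦brick that vanished across from d5⟧ = {d3, d4}.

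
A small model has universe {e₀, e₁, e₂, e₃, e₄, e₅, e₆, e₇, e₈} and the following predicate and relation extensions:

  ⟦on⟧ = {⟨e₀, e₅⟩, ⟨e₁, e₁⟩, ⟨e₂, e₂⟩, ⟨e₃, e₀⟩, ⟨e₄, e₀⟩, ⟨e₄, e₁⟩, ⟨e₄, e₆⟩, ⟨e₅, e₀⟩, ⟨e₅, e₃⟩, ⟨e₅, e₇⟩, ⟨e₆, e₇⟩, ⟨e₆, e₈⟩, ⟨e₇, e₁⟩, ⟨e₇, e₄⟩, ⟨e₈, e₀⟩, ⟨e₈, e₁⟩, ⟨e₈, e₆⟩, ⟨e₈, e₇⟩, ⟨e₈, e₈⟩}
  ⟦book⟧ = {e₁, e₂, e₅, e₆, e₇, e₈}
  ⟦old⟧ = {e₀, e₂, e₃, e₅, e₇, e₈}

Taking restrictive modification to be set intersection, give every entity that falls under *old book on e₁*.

{e₇, e₈}

⟦on e₁⟧ = {x : ⟨x, e₁⟩ ∈ ⟦on⟧} = {e₁, e₄, e₇, e₈}
⟦book⟧ = {e₁, e₂, e₅, e₆, e₇, e₈}
… ∩ ⟦on e₁⟧ = {e₁, e₂, e₅, e₆, e₇, e₈} ∩ {e₁, e₄, e₇, e₈} = {e₁, e₇, e₈}
… ∩ ⟦old⟧ = {e₁, e₇, e₈} ∩ {e₀, e₂, e₃, e₅, e₇, e₈} = {e₇, e₈}
So ⟦old book on e₁⟧ = {e₇, e₈}.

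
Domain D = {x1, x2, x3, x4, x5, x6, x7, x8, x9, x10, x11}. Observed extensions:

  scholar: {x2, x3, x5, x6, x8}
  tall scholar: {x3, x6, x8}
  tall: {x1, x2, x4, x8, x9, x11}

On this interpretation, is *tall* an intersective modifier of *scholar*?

no

⟦tall⟧ ∩ ⟦scholar⟧ = {x1, x2, x4, x8, x9, x11} ∩ {x2, x3, x5, x6, x8} = {x2, x8}
Observed ⟦tall scholar⟧ = {x3, x6, x8}.
These differ, so the modifier is not intersective in this model.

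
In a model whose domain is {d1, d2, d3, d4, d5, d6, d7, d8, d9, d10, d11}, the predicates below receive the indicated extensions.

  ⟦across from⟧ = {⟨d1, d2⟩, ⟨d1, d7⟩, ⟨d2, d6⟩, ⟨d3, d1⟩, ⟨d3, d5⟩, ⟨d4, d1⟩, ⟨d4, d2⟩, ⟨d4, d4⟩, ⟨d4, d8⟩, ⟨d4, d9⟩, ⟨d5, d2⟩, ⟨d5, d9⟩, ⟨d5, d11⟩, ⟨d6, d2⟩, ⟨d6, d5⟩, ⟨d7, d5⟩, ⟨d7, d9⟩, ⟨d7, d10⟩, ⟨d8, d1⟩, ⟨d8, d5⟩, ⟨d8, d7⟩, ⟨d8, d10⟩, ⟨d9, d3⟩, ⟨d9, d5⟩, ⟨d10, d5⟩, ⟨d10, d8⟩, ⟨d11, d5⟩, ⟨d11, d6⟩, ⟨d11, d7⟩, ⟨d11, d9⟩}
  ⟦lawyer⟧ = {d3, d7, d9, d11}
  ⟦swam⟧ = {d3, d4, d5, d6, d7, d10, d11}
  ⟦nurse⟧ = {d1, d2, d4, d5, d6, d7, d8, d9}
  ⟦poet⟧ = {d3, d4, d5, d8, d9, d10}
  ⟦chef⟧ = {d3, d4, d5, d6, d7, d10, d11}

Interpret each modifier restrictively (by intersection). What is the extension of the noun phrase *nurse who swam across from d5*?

⟦who swam⟧ = ⟦swam⟧ = {d3, d4, d5, d6, d7, d10, d11}
⟦across from d5⟧ = {x : ⟨x, d5⟩ ∈ ⟦across from⟧} = {d3, d6, d7, d8, d9, d10, d11}
⟦nurse⟧ = {d1, d2, d4, d5, d6, d7, d8, d9}
… ∩ ⟦who swam⟧ = {d1, d2, d4, d5, d6, d7, d8, d9} ∩ {d3, d4, d5, d6, d7, d10, d11} = {d4, d5, d6, d7}
… ∩ ⟦across from d5⟧ = {d4, d5, d6, d7} ∩ {d3, d6, d7, d8, d9, d10, d11} = {d6, d7}
So ⟦nurse who swam across from d5⟧ = {d6, d7}.

{d6, d7}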